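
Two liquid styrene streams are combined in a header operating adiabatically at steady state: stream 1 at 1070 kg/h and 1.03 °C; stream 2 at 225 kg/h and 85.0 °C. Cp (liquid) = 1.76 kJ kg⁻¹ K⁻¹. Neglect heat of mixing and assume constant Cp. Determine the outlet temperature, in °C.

T_out = 15.6 °C

Adiabatic, steady state ⇒ Σ ṁᵢCp,ᵢ(T_out − Tᵢ) = 0
T_out = Σ ṁᵢCp,ᵢTᵢ / Σ ṁᵢCp,ᵢ
      = 35600 / 2279.2 = 15.619 °C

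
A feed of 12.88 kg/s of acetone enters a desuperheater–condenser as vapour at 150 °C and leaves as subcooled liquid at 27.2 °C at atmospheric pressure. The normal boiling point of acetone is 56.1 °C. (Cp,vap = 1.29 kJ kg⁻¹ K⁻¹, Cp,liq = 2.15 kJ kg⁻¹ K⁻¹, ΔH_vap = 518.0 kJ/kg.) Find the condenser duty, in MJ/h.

vapour 150→56.1 °C: -121.13 kJ/kg
condensation at 56.1 °C: -518 kJ/kg
liquid 56.1→27.2 °C: -62.135 kJ/kg
Δh = -121.13 + -518 + -62.135 = -701.27 kJ/kg
Q = ṁ·Δh = 12.88 kg/s × -701.27 kJ/kg = -9032.3 kJ/s
|Q| = 9032.3 kW = 32516 MJ/h

Q_c = 32500 MJ/h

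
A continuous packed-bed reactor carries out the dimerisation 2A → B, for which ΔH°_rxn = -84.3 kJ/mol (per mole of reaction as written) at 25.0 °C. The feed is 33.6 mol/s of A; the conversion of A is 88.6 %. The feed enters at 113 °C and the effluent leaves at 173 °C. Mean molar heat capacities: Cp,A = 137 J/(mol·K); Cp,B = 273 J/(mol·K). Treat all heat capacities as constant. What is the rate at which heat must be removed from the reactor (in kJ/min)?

Extent of reaction ξ = 0.886 × 33.6 / 2 = 14.885 mol/s
Reaction term: ξ·ΔH°_rxn = 14.885 × -84.3 = -1254.8 kJ/s
Sensible, feed 113→25 °C: -405.08 kJ/s
Outlet flows (mol/s): A 3.8304, B 14.885
Sensible, products 25→173 °C: 679.07 kJ/s
Q = ΔH = -980.8 kJ/s = -980.8 kW
Heat removed = 58848 kJ/min

Q_out = 58800 kJ/min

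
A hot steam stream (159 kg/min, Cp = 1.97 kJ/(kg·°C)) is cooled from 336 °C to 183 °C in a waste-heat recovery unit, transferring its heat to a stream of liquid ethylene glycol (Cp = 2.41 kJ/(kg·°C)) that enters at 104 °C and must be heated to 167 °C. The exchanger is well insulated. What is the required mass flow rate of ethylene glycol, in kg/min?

ṁ_c = 316 kg/min

Heat released by hot stream: Q = 159 × 1.97 × (336 − 183) = 47924 kJ/min
Energy balance on cold side (adiabatic exchanger): Q = ṁ_c·Cp_c·(T_c,out − T_c,in)
ṁ_c = 47924 / [2.41 × (167 − 104)] = 315.64 kg/min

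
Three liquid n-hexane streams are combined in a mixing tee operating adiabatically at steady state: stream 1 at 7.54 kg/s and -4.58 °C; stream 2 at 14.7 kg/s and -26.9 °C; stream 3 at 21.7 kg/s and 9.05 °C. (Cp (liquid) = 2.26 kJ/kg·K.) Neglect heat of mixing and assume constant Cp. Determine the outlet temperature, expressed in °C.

Energy balance with Q = 0: Σ ṁᵢCp,ᵢ(T_out − Tᵢ) = 0
T_out = Σ ṁᵢCp,ᵢTᵢ / Σ ṁᵢCp,ᵢ
      = -527.89 / 99.304 = -5.3158 °C

T_out = -5.32 °C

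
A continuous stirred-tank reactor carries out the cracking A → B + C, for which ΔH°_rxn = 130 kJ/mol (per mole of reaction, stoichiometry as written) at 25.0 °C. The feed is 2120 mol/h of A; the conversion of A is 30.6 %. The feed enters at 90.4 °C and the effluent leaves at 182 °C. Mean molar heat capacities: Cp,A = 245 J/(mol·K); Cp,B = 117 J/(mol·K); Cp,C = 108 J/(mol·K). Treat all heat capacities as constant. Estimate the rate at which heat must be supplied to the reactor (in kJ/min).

Q_in = 2160 kJ/min

Extent of reaction ξ = 0.306 × 2120 = 648.72 mol/h
Reaction term: ξ·ΔH°_rxn = 648.72 × 130 = 84334 kJ/h
Sensible, feed 90.4→25 °C: -33969 kJ/h
Outlet flows (mol/h): A 1471.3, B 648.72, C 648.72
Sensible, products 25→182 °C: 79509 kJ/h
Q = ΔH = 129870 kJ/h = 36.076 kW
Heat supplied = 2164.6 kJ/min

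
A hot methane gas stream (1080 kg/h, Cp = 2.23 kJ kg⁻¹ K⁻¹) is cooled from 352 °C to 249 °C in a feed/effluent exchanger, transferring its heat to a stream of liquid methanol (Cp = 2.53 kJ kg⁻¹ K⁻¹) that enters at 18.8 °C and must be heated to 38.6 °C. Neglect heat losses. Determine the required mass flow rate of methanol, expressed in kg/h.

ṁ_c = 4950 kg/h

Heat released by hot stream: Q = 1080 × 2.23 × (352 − 249) = 248070 kJ/h
Energy balance on cold side (adiabatic exchanger): Q = ṁ_c·Cp_c·(T_c,out − T_c,in)
ṁ_c = 248070 / [2.53 × (38.6 − 18.8)] = 4952 kg/h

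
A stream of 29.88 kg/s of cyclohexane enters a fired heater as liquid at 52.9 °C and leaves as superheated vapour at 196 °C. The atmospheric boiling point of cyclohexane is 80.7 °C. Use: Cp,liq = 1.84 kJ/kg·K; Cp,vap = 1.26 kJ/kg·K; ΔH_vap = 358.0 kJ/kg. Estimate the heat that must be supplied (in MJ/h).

Q = 59600 MJ/h

liquid 52.9→80.7 °C: 51.152 kJ/kg
vaporisation at 80.7 °C: 358 kJ/kg
vapour 80.7→196 °C: 145.28 kJ/kg
Δh = 51.152 + 358 + 145.28 = 554.43 kJ/kg
Q = ṁ·Δh = 29.88 kg/s × 554.43 kJ/kg = 16566 kJ/s
|Q| = 16566 kW = 59639 MJ/h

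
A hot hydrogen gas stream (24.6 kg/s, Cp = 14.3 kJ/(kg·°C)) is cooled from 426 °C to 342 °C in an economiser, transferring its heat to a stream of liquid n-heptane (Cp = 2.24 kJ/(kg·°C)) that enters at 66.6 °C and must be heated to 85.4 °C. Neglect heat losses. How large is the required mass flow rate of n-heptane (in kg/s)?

ṁ_c = 702 kg/s

Heat released by hot stream: Q = 24.6 × 14.3 × (426 − 342) = 29550 kJ/s
Energy balance on cold side (adiabatic exchanger): Q = ṁ_c·Cp_c·(T_c,out − T_c,in)
ṁ_c = 29550 / [2.24 × (85.4 − 66.6)] = 701.69 kg/s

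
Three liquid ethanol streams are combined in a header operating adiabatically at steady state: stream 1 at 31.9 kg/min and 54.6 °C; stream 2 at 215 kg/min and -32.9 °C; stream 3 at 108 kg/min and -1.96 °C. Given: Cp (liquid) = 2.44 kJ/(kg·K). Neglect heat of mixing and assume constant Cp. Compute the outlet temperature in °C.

Adiabatic, steady state ⇒ Σ ṁᵢCp,ᵢ(T_out − Tᵢ) = 0
Σ ṁᵢCp,ᵢTᵢ = 31.9×2.44×54.6 + 215×2.44×-32.9 + 108×2.44×-1.96 = -13526
Σ ṁᵢCp,ᵢ = 31.9×2.44 + 215×2.44 + 108×2.44 = 865.96
T_out = -13526 / 865.96 = -15.62 °C

T_out = -15.6 °C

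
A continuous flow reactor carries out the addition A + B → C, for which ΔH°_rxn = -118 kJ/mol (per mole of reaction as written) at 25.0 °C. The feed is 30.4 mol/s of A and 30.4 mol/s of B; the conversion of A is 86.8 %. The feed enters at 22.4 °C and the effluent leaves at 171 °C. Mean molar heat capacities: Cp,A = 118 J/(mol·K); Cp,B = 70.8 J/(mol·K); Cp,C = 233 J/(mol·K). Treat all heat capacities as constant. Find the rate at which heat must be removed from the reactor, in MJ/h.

Extent of reaction ξ = 0.868 × 30.4 = 26.387 mol/s
Reaction term: ξ·ΔH°_rxn = 26.387 × -118 = -3113.7 kJ/s
Sensible, feed 22.4→25 °C: 14.923 kJ/s
Outlet flows (mol/s): A 4.0128, B 4.0128, C 26.387
Sensible, products 25→171 °C: 1008.3 kJ/s
Q = ΔH = -2090.5 kJ/s = -2090.5 kW
Heat removed = 7525.9 MJ/h

Q_out = 7530 MJ/h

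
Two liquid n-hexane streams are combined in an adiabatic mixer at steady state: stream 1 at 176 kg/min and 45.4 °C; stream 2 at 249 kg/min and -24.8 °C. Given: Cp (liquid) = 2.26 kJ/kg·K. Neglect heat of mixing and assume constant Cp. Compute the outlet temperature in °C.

Adiabatic, steady state ⇒ Σ ṁᵢCp,ᵢ(T_out − Tᵢ) = 0
Σ ṁᵢCp,ᵢTᵢ = 176×2.26×45.4 + 249×2.26×-24.8 = 4102.4
Σ ṁᵢCp,ᵢ = 176×2.26 + 249×2.26 = 960.5
T_out = 4102.4 / 960.5 = 4.2711 °C

T_out = 4.27 °C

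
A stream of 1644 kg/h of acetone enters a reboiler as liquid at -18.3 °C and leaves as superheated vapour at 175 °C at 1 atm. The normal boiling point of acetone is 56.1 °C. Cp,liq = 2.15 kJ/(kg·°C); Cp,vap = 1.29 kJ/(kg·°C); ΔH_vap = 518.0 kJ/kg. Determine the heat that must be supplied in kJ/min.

liquid -18.3→56.1 °C: 159.96 kJ/kg
vaporisation at 56.1 °C: 518 kJ/kg
vapour 56.1→175 °C: 153.38 kJ/kg
Δh = 159.96 + 518 + 153.38 = 831.34 kJ/kg
Q = ṁ·Δh = 1644 kg/h × 831.34 kJ/kg = 1.3667e+06 kJ/h
|Q| = 379.65 kW = 22779 kJ/min

Q = 22800 kJ/min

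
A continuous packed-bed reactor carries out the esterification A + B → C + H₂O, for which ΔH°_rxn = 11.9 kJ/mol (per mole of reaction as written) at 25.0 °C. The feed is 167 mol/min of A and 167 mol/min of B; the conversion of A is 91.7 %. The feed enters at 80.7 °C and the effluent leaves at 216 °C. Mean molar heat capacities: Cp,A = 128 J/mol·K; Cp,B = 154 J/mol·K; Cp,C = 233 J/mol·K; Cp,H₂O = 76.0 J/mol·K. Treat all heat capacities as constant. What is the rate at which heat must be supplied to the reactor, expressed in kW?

Extent of reaction ξ = 0.917 × 167 = 153.14 mol/min
Reaction term: ξ·ΔH°_rxn = 153.14 × 11.9 = 1822.4 kJ/min
Sensible, feed 80.7→25 °C: -2623.1 kJ/min
Outlet flows (mol/min): A 13.861, B 13.861, C 153.14, H₂O 153.14
Sensible, products 25→216 °C: 9784.7 kJ/min
Q = ΔH = 8983.9 kJ/min = 149.73 kW
Heat supplied = 149.73 kW

Q_in = 150 kW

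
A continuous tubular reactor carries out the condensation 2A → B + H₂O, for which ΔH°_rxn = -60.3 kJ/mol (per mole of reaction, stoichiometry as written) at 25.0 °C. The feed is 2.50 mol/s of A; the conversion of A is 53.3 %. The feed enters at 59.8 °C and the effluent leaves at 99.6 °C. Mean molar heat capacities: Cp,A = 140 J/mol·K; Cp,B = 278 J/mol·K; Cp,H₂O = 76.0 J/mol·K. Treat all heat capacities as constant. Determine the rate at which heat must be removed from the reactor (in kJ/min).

Q_out = 1350 kJ/min

Extent of reaction ξ = 0.533 × 2.50 / 2 = 0.66625 mol/s
Reaction term: ξ·ΔH°_rxn = 0.66625 × -60.3 = -40.175 kJ/s
Sensible, feed 59.8→25 °C: -12.18 kJ/s
Outlet flows (mol/s): A 1.1675, B 0.66625, H₂O 0.66625
Sensible, products 25→99.6 °C: 29.788 kJ/s
Q = ΔH = -22.567 kJ/s = -22.567 kW
Heat removed = 1354 kJ/min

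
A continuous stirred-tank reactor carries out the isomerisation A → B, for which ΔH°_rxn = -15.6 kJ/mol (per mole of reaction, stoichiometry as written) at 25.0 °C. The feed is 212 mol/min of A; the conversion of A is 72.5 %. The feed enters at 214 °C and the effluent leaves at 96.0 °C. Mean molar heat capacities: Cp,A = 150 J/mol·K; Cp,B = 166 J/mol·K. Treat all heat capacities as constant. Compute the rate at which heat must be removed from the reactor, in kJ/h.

Q_out = 359000 kJ/h

Extent of reaction ξ = 0.725 × 212 = 153.7 mol/min
Reaction term: ξ·ΔH°_rxn = 153.7 × -15.6 = -2397.7 kJ/min
Sensible, feed 214→25 °C: -6010.2 kJ/min
Outlet flows (mol/min): A 58.3, B 153.7
Sensible, products 25→96.0 °C: 2432.4 kJ/min
Q = ΔH = -5975.5 kJ/min = -99.592 kW
Heat removed = 358530 kJ/h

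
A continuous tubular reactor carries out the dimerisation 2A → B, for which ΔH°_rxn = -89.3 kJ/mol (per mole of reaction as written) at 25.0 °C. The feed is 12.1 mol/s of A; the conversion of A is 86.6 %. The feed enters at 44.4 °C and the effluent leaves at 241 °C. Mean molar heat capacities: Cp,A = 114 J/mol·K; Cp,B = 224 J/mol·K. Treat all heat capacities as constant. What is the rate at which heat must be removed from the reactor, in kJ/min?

Extent of reaction ξ = 0.866 × 12.1 / 2 = 5.2393 mol/s
Reaction term: ξ·ΔH°_rxn = 5.2393 × -89.3 = -467.87 kJ/s
Sensible, feed 44.4→25 °C: -26.76 kJ/s
Outlet flows (mol/s): A 1.6214, B 5.2393
Sensible, products 25→241 °C: 293.42 kJ/s
Q = ΔH = -201.21 kJ/s = -201.21 kW
Heat removed = 12072 kJ/min

Q_out = 12100 kJ/min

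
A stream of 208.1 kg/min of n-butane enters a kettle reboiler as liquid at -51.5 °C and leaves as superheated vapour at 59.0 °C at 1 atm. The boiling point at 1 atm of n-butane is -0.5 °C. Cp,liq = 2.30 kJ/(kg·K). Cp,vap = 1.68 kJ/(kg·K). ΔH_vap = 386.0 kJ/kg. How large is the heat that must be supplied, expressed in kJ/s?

Q = 2090 kJ/s

liquid -51.5→-0.5 °C: 117.3 kJ/kg
vaporisation at -0.5 °C: 386 kJ/kg
vapour -0.5→59.0 °C: 99.96 kJ/kg
Δh = 117.3 + 386 + 99.96 = 603.26 kJ/kg
Q = ṁ·Δh = 208.1 kg/min × 603.26 kJ/kg = 125540 kJ/min
|Q| = 2092.3 kW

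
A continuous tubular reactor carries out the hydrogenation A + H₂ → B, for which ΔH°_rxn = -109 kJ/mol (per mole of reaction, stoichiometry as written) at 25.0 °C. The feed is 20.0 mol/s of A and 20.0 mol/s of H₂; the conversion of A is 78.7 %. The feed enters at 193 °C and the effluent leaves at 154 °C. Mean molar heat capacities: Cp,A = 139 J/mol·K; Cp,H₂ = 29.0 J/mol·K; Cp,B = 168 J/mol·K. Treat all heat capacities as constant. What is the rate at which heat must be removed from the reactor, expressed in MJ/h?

Extent of reaction ξ = 0.787 × 20.0 = 15.74 mol/s
Reaction term: ξ·ΔH°_rxn = 15.74 × -109 = -1715.7 kJ/s
Sensible, feed 193→25 °C: -564.48 kJ/s
Outlet flows (mol/s): A 4.26, H₂ 4.26, B 15.74
Sensible, products 25→154 °C: 433.44 kJ/s
Q = ΔH = -1846.7 kJ/s = -1846.7 kW
Heat removed = 6648.1 MJ/h

Q_out = 6650 MJ/h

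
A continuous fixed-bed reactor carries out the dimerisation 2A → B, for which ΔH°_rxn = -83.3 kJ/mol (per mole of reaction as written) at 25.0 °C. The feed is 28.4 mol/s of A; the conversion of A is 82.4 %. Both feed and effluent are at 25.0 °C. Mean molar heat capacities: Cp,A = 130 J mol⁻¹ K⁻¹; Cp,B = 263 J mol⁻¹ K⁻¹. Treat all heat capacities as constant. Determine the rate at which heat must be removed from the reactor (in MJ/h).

Q_out = 3510 MJ/h

Extent of reaction ξ = 0.824 × 28.4 / 2 = 11.701 mol/s
Reaction term: ξ·ΔH°_rxn = 11.701 × -83.3 = -974.68 kJ/s
Q = ΔH = -974.68 kJ/s = -974.68 kW
Heat removed = 3508.8 MJ/h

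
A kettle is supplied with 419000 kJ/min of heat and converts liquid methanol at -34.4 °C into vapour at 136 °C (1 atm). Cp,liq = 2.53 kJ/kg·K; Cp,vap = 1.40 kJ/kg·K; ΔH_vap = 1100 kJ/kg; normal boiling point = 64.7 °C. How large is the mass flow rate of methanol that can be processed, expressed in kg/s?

Δh = 2.53×(64.7−-34.4) + 1100 + 1.40×(136−64.7) = 1450.5 kJ/kg
Q = 419000 kJ/min = 6983.3 kJ/s = 6983.3 kJ/s
ṁ = Q/Δh = 6983.3 / 1450.5 = 4.8143 kg/s

ṁ = 4.81 kg/s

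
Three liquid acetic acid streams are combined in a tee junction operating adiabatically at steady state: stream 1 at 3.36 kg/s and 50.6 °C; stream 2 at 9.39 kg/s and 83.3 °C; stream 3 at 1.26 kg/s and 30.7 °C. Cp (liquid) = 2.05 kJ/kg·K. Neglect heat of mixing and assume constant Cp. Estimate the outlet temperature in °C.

T_out = 70.7 °C

Adiabatic, steady state ⇒ Σ ṁᵢCp,ᵢ(T_out − Tᵢ) = 0
T_out = Σ ṁᵢCp,ᵢTᵢ / Σ ṁᵢCp,ᵢ
      = 2031.3 / 28.721 = 70.727 °C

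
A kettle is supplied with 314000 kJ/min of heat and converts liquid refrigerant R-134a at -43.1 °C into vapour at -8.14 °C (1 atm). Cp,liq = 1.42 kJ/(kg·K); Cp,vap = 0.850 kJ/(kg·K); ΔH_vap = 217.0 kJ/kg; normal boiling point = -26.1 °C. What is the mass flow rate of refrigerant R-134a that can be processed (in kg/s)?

ṁ = 20.4 kg/s

Δh = 1.42×(-26.1−-43.1) + 217.0 + 0.850×(-8.14−-26.1) = 256.41 kJ/kg
Q = 314000 kJ/min = 5233.3 kJ/s = 5233.3 kJ/s
ṁ = Q/Δh = 5233.3 / 256.41 = 20.41 kg/s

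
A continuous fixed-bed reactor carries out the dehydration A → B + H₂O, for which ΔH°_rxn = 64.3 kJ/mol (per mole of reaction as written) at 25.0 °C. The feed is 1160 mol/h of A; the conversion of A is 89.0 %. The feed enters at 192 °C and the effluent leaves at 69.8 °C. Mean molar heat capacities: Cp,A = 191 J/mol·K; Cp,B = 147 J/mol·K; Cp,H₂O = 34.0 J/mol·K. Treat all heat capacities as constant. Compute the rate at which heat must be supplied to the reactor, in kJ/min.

Q_in = 647 kJ/min

Extent of reaction ξ = 0.890 × 1160 = 1032.4 mol/h
Reaction term: ξ·ΔH°_rxn = 1032.4 × 64.3 = 66383 kJ/h
Sensible, feed 192→25 °C: -37001 kJ/h
Outlet flows (mol/h): A 127.6, B 1032.4, H₂O 1032.4
Sensible, products 25→69.8 °C: 9463.4 kJ/h
Q = ΔH = 38846 kJ/h = 10.791 kW
Heat supplied = 647.44 kJ/min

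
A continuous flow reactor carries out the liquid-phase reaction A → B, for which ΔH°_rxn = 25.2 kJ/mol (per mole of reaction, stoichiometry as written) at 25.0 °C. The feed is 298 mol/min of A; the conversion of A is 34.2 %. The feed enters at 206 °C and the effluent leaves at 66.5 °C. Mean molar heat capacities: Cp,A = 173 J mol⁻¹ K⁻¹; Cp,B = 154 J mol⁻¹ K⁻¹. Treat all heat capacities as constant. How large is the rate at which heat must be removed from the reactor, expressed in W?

Extent of reaction ξ = 0.342 × 298 = 101.92 mol/min
Reaction term: ξ·ΔH°_rxn = 101.92 × 25.2 = 2568.3 kJ/min
Sensible, feed 206→25 °C: -9331.3 kJ/min
Outlet flows (mol/min): A 196.08, B 101.92
Sensible, products 25→66.5 °C: 2059.1 kJ/min
Q = ΔH = -4703.9 kJ/min = -78.398 kW
Heat removed = 78398 W

Q_out = 78400 W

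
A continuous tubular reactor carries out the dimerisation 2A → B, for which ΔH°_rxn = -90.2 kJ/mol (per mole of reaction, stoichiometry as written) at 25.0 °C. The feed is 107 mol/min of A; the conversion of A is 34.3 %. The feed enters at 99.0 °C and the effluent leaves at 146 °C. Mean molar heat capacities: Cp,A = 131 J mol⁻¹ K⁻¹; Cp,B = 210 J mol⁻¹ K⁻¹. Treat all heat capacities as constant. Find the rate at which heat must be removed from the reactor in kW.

Q_out = 18.5 kW

Extent of reaction ξ = 0.343 × 107 / 2 = 18.351 mol/min
Reaction term: ξ·ΔH°_rxn = 18.351 × -90.2 = -1655.2 kJ/min
Sensible, feed 99.0→25 °C: -1037.3 kJ/min
Outlet flows (mol/min): A 70.299, B 18.351
Sensible, products 25→146 °C: 1580.6 kJ/min
Q = ΔH = -1111.9 kJ/min = -18.531 kW
Heat removed = 18.531 kW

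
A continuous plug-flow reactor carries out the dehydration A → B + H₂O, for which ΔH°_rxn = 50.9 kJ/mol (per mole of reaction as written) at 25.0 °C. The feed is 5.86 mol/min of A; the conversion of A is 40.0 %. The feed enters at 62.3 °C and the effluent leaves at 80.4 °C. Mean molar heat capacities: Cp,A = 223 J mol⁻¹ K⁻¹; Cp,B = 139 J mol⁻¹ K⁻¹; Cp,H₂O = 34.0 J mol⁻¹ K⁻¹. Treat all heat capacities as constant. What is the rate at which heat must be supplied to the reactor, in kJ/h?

Extent of reaction ξ = 0.400 × 5.86 = 2.344 mol/min
Reaction term: ξ·ΔH°_rxn = 2.344 × 50.9 = 119.31 kJ/min
Sensible, feed 62.3→25 °C: -48.743 kJ/min
Outlet flows (mol/min): A 3.516, B 2.344, H₂O 2.344
Sensible, products 25→80.4 °C: 65.903 kJ/min
Q = ΔH = 136.47 kJ/min = 2.2745 kW
Heat supplied = 8188.2 kJ/h

Q_in = 8190 kJ/h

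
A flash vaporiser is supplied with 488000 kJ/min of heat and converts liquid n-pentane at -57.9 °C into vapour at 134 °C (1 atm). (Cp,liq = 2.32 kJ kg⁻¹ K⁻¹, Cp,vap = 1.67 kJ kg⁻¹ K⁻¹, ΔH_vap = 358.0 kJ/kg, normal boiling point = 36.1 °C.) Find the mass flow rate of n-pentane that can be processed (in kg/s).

ṁ = 11.0 kg/s

Δh = 2.32×(36.1−-57.9) + 358.0 + 1.67×(134−36.1) = 739.57 kJ/kg
Q = 488000 kJ/min = 8133.3 kJ/s = 8133.3 kJ/s
ṁ = Q/Δh = 8133.3 / 739.57 = 10.997 kg/s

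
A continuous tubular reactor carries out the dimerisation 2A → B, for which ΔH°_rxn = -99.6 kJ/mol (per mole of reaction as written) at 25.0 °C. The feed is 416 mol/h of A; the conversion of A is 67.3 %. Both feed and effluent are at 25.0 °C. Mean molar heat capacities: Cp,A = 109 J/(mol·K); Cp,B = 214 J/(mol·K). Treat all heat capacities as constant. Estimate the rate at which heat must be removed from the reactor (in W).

Q_out = 3870 W

Extent of reaction ξ = 0.673 × 416 / 2 = 139.98 mol/h
Reaction term: ξ·ΔH°_rxn = 139.98 × -99.6 = -13942 kJ/h
Q = ΔH = -13942 kJ/h = -3.8729 kW
Heat removed = 3872.9 W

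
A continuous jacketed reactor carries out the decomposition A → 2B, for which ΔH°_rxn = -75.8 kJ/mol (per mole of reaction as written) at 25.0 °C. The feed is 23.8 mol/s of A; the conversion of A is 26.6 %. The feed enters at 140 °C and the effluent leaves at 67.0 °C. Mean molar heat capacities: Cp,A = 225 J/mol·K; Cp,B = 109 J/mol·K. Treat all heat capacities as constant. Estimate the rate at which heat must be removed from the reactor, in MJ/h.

Extent of reaction ξ = 0.266 × 23.8 = 6.3308 mol/s
Reaction term: ξ·ΔH°_rxn = 6.3308 × -75.8 = -479.87 kJ/s
Sensible, feed 140→25 °C: -615.83 kJ/s
Outlet flows (mol/s): A 17.469, B 12.662
Sensible, products 25→67.0 °C: 223.05 kJ/s
Q = ΔH = -872.65 kJ/s = -872.65 kW
Heat removed = 3141.5 MJ/h

Q_out = 3140 MJ/h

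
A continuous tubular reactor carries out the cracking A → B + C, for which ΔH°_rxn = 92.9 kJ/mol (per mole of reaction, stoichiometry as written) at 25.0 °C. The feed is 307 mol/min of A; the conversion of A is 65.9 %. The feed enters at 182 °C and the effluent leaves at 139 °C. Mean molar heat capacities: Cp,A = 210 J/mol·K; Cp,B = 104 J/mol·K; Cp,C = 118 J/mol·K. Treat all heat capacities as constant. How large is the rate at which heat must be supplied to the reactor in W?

Q_in = 272000 W

Extent of reaction ξ = 0.659 × 307 = 202.31 mol/min
Reaction term: ξ·ΔH°_rxn = 202.31 × 92.9 = 18795 kJ/min
Sensible, feed 182→25 °C: -10122 kJ/min
Outlet flows (mol/min): A 104.69, B 202.31, C 202.31
Sensible, products 25→139 °C: 7626.3 kJ/min
Q = ΔH = 16299 kJ/min = 271.66 kW
Heat supplied = 271660 W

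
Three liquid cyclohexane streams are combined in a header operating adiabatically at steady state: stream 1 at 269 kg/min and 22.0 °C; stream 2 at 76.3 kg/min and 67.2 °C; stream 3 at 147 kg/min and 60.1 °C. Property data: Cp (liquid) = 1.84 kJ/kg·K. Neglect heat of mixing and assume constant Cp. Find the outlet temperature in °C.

No heat crosses the boundary, so H_out = H_in.
T_out = Σ ṁᵢCp,ᵢTᵢ / Σ ṁᵢCp,ᵢ
      = 36579 / 905.83 = 40.382 °C

T_out = 40.4 °C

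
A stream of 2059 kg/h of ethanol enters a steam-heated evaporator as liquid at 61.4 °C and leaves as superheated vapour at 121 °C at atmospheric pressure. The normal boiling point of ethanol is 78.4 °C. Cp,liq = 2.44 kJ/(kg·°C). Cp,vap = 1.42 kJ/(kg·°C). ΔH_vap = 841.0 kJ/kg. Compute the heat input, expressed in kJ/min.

liquid 61.4→78.4 °C: 41.48 kJ/kg
vaporisation at 78.4 °C: 841 kJ/kg
vapour 78.4→121 °C: 60.492 kJ/kg
Δh = 41.48 + 841 + 60.492 = 942.97 kJ/kg
Q = ṁ·Δh = 2059 kg/h × 942.97 kJ/kg = 1.9416e+06 kJ/h
|Q| = 539.33 kW = 32360 kJ/min

Q = 32400 kJ/min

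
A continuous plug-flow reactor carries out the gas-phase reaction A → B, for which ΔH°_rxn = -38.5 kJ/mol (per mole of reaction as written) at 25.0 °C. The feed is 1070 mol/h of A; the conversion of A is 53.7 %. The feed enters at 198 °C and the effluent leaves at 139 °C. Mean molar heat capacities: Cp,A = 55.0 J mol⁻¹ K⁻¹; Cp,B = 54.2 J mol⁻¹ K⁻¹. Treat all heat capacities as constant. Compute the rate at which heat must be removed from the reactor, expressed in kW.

Q_out = 7.12 kW

Extent of reaction ξ = 0.537 × 1070 = 574.59 mol/h
Reaction term: ξ·ΔH°_rxn = 574.59 × -38.5 = -22122 kJ/h
Sensible, feed 198→25 °C: -10181 kJ/h
Outlet flows (mol/h): A 495.41, B 574.59
Sensible, products 25→139 °C: 6656.5 kJ/h
Q = ΔH = -25646 kJ/h = -7.124 kW
Heat removed = 7.124 kW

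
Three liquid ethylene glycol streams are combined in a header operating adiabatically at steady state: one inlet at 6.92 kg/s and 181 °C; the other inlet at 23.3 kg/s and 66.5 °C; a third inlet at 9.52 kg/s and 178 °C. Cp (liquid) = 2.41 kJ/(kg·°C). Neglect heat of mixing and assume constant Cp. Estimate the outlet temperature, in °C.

Adiabatic, steady state ⇒ Σ ṁᵢCp,ᵢ(T_out − Tᵢ) = 0
T_out = Σ ṁᵢCp,ᵢTᵢ / Σ ṁᵢCp,ᵢ
      = 10837 / 95.773 = 113.15 °C

T_out = 113 °C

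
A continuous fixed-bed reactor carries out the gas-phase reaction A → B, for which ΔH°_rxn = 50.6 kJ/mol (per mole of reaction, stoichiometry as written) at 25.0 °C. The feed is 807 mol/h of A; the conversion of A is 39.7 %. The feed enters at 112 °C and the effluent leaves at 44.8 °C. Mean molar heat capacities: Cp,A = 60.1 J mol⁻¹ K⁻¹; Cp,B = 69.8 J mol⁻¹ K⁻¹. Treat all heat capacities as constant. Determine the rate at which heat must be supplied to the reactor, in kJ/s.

Extent of reaction ξ = 0.397 × 807 = 320.38 mol/h
Reaction term: ξ·ΔH°_rxn = 320.38 × 50.6 = 16211 kJ/h
Sensible, feed 112→25 °C: -4219.6 kJ/h
Outlet flows (mol/h): A 486.62, B 320.38
Sensible, products 25→44.8 °C: 1021.8 kJ/h
Q = ΔH = 13013 kJ/h = 3.6149 kW
Heat supplied = 3.6149 kJ/s

Q_in = 3.61 kJ/s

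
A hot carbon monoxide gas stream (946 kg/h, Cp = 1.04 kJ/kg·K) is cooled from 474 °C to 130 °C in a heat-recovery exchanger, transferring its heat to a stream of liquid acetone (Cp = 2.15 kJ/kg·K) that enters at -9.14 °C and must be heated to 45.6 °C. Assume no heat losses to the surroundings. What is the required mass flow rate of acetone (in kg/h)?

ṁ_c = 2880 kg/h

Heat released by hot stream: Q = 946 × 1.04 × (474 − 130) = 338440 kJ/h
Energy balance on cold side (adiabatic exchanger): Q = ṁ_c·Cp_c·(T_c,out − T_c,in)
ṁ_c = 338440 / [2.15 × (45.6 − -9.14)] = 2875.7 kg/h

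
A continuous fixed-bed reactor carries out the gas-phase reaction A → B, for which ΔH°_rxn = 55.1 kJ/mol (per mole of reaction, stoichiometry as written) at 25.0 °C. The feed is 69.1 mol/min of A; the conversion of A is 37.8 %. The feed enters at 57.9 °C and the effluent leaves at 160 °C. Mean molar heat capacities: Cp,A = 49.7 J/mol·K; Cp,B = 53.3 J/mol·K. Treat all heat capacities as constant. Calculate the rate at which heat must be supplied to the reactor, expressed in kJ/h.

Q_in = 108000 kJ/h

Extent of reaction ξ = 0.378 × 69.1 = 26.12 mol/min
Reaction term: ξ·ΔH°_rxn = 26.12 × 55.1 = 1439.2 kJ/min
Sensible, feed 57.9→25 °C: -112.99 kJ/min
Outlet flows (mol/min): A 42.98, B 26.12
Sensible, products 25→160 °C: 476.32 kJ/min
Q = ΔH = 1802.5 kJ/min = 30.042 kW
Heat supplied = 108150 kJ/h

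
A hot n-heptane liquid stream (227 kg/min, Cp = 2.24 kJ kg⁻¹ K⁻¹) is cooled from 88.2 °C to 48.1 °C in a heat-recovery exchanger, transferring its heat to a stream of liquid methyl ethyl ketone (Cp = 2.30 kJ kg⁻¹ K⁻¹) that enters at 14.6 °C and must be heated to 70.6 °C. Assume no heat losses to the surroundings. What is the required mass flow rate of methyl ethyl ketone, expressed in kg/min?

Heat released by hot stream: Q = 227 × 2.24 × (88.2 − 48.1) = 20390 kJ/min
Energy balance on cold side (adiabatic exchanger): Q = ṁ_c·Cp_c·(T_c,out − T_c,in)
ṁ_c = 20390 / [2.30 × (70.6 − 14.6)] = 158.31 kg/min

ṁ_c = 158 kg/min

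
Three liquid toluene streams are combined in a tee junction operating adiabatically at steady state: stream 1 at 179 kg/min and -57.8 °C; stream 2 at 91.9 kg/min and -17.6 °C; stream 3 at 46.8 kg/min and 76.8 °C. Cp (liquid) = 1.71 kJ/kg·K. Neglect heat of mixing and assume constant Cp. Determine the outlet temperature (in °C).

No heat crosses the boundary, so H_out = H_in.
Σ ṁᵢCp,ᵢTᵢ = 179×1.71×-57.8 + 91.9×1.71×-17.6 + 46.8×1.71×76.8 = -14312
Σ ṁᵢCp,ᵢ = 179×1.71 + 91.9×1.71 + 46.8×1.71 = 543.27
T_out = -14312 / 543.27 = -26.344 °C

T_out = -26.3 °C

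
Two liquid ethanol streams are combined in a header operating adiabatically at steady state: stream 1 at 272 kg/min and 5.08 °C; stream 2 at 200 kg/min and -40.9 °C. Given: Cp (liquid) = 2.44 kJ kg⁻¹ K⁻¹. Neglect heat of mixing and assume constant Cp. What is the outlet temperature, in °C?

No heat crosses the boundary, so H_out = H_in.
T_out = Σ ṁᵢCp,ᵢTᵢ / Σ ṁᵢCp,ᵢ
      = -16588 / 1151.7 = -14.403 °C

T_out = -14.4 °C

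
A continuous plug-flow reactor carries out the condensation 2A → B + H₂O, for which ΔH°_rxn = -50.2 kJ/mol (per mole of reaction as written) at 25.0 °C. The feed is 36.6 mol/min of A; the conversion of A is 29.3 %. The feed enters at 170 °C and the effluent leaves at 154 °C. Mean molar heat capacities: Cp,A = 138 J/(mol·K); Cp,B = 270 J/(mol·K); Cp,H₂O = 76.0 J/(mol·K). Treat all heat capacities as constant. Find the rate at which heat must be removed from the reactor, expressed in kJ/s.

Q_out = 5.03 kJ/s

Extent of reaction ξ = 0.293 × 36.6 / 2 = 5.3619 mol/min
Reaction term: ξ·ΔH°_rxn = 5.3619 × -50.2 = -269.17 kJ/min
Sensible, feed 170→25 °C: -732.37 kJ/min
Outlet flows (mol/min): A 25.876, B 5.3619, H₂O 5.3619
Sensible, products 25→154 °C: 699.97 kJ/min
Q = ΔH = -301.56 kJ/min = -5.026 kW
Heat removed = 5.026 kJ/s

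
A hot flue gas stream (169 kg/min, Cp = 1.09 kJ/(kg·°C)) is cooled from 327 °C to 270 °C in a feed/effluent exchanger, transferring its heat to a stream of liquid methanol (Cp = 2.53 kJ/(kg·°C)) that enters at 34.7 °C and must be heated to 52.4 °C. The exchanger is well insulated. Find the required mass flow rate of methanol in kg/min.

Heat released by hot stream: Q = 169 × 1.09 × (327 − 270) = 10500 kJ/min
Energy balance on cold side (adiabatic exchanger): Q = ṁ_c·Cp_c·(T_c,out − T_c,in)
ṁ_c = 10500 / [2.53 × (52.4 − 34.7)] = 234.47 kg/min

ṁ_c = 234 kg/min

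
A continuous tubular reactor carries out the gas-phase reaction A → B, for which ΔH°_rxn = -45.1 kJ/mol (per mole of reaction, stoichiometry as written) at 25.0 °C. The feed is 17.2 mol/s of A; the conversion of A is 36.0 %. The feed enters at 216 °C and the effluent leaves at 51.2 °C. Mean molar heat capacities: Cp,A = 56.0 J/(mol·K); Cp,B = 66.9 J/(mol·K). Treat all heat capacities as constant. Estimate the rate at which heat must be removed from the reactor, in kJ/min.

Extent of reaction ξ = 0.360 × 17.2 = 6.192 mol/s
Reaction term: ξ·ΔH°_rxn = 6.192 × -45.1 = -279.26 kJ/s
Sensible, feed 216→25 °C: -183.97 kJ/s
Outlet flows (mol/s): A 11.008, B 6.192
Sensible, products 25→51.2 °C: 27.004 kJ/s
Q = ΔH = -436.23 kJ/s = -436.23 kW
Heat removed = 26174 kJ/min

Q_out = 26200 kJ/min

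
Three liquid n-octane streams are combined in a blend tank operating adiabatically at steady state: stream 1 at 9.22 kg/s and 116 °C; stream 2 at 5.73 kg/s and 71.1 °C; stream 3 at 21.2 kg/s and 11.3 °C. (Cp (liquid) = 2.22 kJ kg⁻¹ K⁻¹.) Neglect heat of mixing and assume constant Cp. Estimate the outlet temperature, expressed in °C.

T_out = 47.5 °C

Energy balance with Q = 0: Σ ṁᵢCp,ᵢ(T_out − Tᵢ) = 0
Σ ṁᵢCp,ᵢTᵢ = 9.22×2.22×116 + 5.73×2.22×71.1 + 21.2×2.22×11.3 = 3810.6
Σ ṁᵢCp,ᵢ = 9.22×2.22 + 5.73×2.22 + 21.2×2.22 = 80.253
T_out = 3810.6 / 80.253 = 47.482 °C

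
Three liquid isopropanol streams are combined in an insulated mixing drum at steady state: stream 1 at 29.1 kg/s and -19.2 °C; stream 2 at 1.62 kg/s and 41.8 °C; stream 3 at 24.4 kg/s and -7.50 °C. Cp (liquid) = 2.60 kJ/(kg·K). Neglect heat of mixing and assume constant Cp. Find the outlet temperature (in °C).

No heat crosses the boundary, so H_out = H_in.
T_out = Σ ṁᵢCp,ᵢTᵢ / Σ ṁᵢCp,ᵢ
      = -1752.4 / 143.31 = -12.228 °C

T_out = -12.2 °C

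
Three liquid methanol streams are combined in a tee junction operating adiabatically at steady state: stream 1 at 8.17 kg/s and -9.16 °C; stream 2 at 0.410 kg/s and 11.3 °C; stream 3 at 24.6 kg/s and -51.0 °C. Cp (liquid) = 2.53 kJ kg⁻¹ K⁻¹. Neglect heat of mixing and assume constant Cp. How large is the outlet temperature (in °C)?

T_out = -39.9 °C

Energy balance with Q = 0: Σ ṁᵢCp,ᵢ(T_out − Tᵢ) = 0
Σ ṁᵢCp,ᵢTᵢ = 8.17×2.53×-9.16 + 0.410×2.53×11.3 + 24.6×2.53×-51.0 = -3351.8
Σ ṁᵢCp,ᵢ = 8.17×2.53 + 0.410×2.53 + 24.6×2.53 = 83.945
T_out = -3351.8 / 83.945 = -39.928 °C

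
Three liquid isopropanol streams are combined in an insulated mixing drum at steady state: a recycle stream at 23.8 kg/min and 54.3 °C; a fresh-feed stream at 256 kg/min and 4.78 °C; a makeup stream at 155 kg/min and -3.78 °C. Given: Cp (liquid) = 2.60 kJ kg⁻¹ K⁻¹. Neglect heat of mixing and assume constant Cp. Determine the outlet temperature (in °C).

T_out = 4.44 °C

No heat crosses the boundary, so H_out = H_in.
Σ ṁᵢCp,ᵢTᵢ = 23.8×2.60×54.3 + 256×2.60×4.78 + 155×2.60×-3.78 = 5018.3
Σ ṁᵢCp,ᵢ = 23.8×2.60 + 256×2.60 + 155×2.60 = 1130.5
T_out = 5018.3 / 1130.5 = 4.4391 °C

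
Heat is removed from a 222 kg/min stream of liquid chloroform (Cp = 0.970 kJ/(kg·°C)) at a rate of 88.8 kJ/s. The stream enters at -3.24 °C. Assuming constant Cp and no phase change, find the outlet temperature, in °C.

Q = 88.8 kJ/s = 5328 kJ/min
ΔT = Q/(ṁ·Cp) = 5328/(222×0.970) = 24.742 K
T_out = -3.24 − 24.742 = -27.982 °C

T_out = -28.0 °C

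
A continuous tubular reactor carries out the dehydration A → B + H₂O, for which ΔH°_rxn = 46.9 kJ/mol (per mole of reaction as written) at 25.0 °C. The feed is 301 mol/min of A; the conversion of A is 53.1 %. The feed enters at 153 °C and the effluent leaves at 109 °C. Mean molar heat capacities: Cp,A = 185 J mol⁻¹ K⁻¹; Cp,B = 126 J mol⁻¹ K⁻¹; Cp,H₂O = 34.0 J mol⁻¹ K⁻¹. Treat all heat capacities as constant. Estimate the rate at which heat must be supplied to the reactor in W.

Q_in = 78500 W

Extent of reaction ξ = 0.531 × 301 = 159.83 mol/min
Reaction term: ξ·ΔH°_rxn = 159.83 × 46.9 = 7496.1 kJ/min
Sensible, feed 153→25 °C: -7127.7 kJ/min
Outlet flows (mol/min): A 141.17, B 159.83, H₂O 159.83
Sensible, products 25→109 °C: 4341.9 kJ/min
Q = ΔH = 4710.3 kJ/min = 78.505 kW
Heat supplied = 78505 W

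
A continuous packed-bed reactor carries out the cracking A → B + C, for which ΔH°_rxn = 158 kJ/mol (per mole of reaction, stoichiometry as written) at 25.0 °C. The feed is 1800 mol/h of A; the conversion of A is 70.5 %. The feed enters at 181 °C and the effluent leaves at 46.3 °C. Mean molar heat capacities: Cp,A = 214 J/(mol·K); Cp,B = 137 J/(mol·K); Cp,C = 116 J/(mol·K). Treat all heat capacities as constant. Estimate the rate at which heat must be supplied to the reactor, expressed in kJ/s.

Extent of reaction ξ = 0.705 × 1800 = 1269 mol/h
Reaction term: ξ·ΔH°_rxn = 1269 × 158 = 200500 kJ/h
Sensible, feed 181→25 °C: -60091 kJ/h
Outlet flows (mol/h): A 531, B 1269, C 1269
Sensible, products 25→46.3 °C: 9258.9 kJ/h
Q = ΔH = 149670 kJ/h = 41.575 kW
Heat supplied = 41.575 kJ/s

Q_in = 41.6 kJ/s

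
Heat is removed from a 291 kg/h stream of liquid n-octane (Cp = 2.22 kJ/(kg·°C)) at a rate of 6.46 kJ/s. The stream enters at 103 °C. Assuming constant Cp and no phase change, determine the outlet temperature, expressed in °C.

Q = 6.46 kJ/s = 23256 kJ/h
ΔT = Q/(ṁ·Cp) = 23256/(291×2.22) = 35.999 K
T_out = 103 − 35.999 = 67.001 °C

T_out = 67.0 °C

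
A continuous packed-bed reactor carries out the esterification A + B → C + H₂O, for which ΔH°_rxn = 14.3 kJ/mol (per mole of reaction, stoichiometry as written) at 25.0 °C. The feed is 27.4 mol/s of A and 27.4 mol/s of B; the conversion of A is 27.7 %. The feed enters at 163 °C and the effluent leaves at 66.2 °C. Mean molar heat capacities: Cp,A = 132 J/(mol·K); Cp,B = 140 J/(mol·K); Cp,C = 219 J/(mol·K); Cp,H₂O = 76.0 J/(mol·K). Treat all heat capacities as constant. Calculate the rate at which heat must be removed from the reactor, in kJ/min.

Q_out = 36300 kJ/min

Extent of reaction ξ = 0.277 × 27.4 = 7.5898 mol/s
Reaction term: ξ·ΔH°_rxn = 7.5898 × 14.3 = 108.53 kJ/s
Sensible, feed 163→25 °C: -1028.5 kJ/s
Outlet flows (mol/s): A 19.81, B 19.81, C 7.5898, H₂O 7.5898
Sensible, products 25→66.2 °C: 314.25 kJ/s
Q = ΔH = -605.7 kJ/s = -605.7 kW
Heat removed = 36342 kJ/min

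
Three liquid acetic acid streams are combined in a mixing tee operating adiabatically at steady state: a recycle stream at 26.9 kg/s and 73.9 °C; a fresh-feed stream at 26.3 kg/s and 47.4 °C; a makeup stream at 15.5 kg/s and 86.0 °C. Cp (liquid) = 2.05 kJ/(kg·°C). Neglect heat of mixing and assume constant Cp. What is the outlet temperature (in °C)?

T_out = 66.5 °C

Adiabatic, steady state ⇒ Σ ṁᵢCp,ᵢ(T_out − Tᵢ) = 0
Σ ṁᵢCp,ᵢTᵢ = 26.9×2.05×73.9 + 26.3×2.05×47.4 + 15.5×2.05×86.0 = 9363.4
Σ ṁᵢCp,ᵢ = 26.9×2.05 + 26.3×2.05 + 15.5×2.05 = 140.83
T_out = 9363.4 / 140.83 = 66.485 °C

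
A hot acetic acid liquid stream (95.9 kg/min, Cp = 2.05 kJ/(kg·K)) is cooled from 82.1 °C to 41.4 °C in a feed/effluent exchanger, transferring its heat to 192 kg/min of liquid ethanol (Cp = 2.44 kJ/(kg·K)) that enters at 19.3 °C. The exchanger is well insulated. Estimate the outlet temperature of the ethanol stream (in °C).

T_c,out = 36.4 °C

Heat released by hot stream: Q = 95.9 × 2.05 × (82.1 − 41.4) = 8001.4 kJ/min
Energy balance on cold side (adiabatic exchanger): Q = ṁ_c·Cp_c·(T_c,out − T_c,in)
T_c,out = 19.3 + 8001.4/(192 × 2.44) = 36.38 °C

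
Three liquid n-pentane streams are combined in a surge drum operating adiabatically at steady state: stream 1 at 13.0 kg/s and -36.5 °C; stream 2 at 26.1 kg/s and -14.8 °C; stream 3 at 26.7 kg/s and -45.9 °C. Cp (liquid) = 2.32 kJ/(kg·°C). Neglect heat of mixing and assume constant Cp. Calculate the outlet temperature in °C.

Energy balance with Q = 0: Σ ṁᵢCp,ᵢ(T_out − Tᵢ) = 0
Σ ṁᵢCp,ᵢTᵢ = 13.0×2.32×-36.5 + 26.1×2.32×-14.8 + 26.7×2.32×-45.9 = -4840.2
Σ ṁᵢCp,ᵢ = 13.0×2.32 + 26.1×2.32 + 26.7×2.32 = 152.66
T_out = -4840.2 / 152.66 = -31.707 °C

T_out = -31.7 °C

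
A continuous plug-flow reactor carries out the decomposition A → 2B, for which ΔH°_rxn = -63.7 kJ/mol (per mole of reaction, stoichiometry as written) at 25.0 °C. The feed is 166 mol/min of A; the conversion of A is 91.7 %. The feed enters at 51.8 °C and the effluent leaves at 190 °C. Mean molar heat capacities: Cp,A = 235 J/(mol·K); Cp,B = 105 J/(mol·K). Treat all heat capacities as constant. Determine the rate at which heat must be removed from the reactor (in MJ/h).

Q_out = 296 MJ/h

Extent of reaction ξ = 0.917 × 166 = 152.22 mol/min
Reaction term: ξ·ΔH°_rxn = 152.22 × -63.7 = -9696.5 kJ/min
Sensible, feed 51.8→25 °C: -1045.5 kJ/min
Outlet flows (mol/min): A 13.778, B 304.44
Sensible, products 25→190 °C: 5808.7 kJ/min
Q = ΔH = -4933.3 kJ/min = -82.221 kW
Heat removed = 296 MJ/h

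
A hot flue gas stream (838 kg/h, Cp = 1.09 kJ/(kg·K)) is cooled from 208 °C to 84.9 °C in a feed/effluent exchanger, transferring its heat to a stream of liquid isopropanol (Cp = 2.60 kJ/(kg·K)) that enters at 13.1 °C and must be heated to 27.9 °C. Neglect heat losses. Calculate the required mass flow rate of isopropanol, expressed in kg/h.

ṁ_c = 2920 kg/h

Heat released by hot stream: Q = 838 × 1.09 × (208 − 84.9) = 112440 kJ/h
Energy balance on cold side (adiabatic exchanger): Q = ṁ_c·Cp_c·(T_c,out − T_c,in)
ṁ_c = 112440 / [2.60 × (27.9 − 13.1)] = 2922.1 kg/h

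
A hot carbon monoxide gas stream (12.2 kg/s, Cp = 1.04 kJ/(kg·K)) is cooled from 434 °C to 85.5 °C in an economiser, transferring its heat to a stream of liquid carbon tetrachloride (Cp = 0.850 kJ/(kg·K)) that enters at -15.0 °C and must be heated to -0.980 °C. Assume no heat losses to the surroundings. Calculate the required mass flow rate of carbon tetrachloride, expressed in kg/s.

Heat released by hot stream: Q = 12.2 × 1.04 × (434 − 85.5) = 4421.8 kJ/s
Energy balance on cold side (adiabatic exchanger): Q = ṁ_c·Cp_c·(T_c,out − T_c,in)
ṁ_c = 4421.8 / [0.850 × (-0.980 − -15.0)] = 371.05 kg/s

ṁ_c = 371 kg/s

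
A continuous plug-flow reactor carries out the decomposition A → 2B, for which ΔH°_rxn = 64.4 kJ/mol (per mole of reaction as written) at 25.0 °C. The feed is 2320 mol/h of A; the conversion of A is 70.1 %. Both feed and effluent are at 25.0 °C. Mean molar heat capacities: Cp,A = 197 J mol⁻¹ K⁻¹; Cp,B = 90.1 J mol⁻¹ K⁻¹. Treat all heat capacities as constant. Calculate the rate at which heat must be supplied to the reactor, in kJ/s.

Q_in = 29.1 kJ/s

Extent of reaction ξ = 0.701 × 2320 = 1626.3 mol/h
Reaction term: ξ·ΔH°_rxn = 1626.3 × 64.4 = 104740 kJ/h
Q = ΔH = 104740 kJ/h = 29.093 kW
Heat supplied = 29.093 kJ/s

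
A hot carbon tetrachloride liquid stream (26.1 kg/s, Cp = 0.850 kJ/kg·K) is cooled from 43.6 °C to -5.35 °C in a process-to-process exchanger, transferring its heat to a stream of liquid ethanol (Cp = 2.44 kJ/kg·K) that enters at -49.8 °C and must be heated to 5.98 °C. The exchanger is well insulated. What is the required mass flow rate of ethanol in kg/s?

Heat released by hot stream: Q = 26.1 × 0.850 × (43.6 − -5.35) = 1086 kJ/s
Energy balance on cold side (adiabatic exchanger): Q = ṁ_c·Cp_c·(T_c,out − T_c,in)
ṁ_c = 1086 / [2.44 × (5.98 − -49.8)] = 7.9789 kg/s

ṁ_c = 7.98 kg/s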